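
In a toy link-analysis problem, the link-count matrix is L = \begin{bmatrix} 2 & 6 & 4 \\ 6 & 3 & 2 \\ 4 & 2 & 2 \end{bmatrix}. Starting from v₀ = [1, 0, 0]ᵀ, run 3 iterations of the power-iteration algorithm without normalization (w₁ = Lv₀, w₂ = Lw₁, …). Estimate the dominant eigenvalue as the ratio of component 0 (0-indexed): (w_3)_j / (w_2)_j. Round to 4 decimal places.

w1 = Lv₀ = (2·1 + 6·0 + 4·0; 6·1 + 3·0 + 2·0; 4·1 + 2·0 + 2·0) = (2, 6, 4)
w2 = Lw1 = (2·2 + 6·6 + 4·4; 6·2 + 3·6 + 2·4; 4·2 + 2·6 + 2·4) = (56, 38, 28)
w3 = Lw2 = (452, 506, 356)
Ratio at component: 452 / 56 = 8.0714

λ ≈ 8.0714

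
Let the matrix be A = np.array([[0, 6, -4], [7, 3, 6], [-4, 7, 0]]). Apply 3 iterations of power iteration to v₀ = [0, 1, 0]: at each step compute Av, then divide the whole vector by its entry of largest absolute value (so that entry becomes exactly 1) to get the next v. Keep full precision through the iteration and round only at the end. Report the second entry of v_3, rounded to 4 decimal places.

0.2764

Av0 = (6.00000, 3.00000, 7.00000); divide by 7.00000 → v1 = (0.85714, 0.42857, 1.00000)
Av1 = (-1.42857, 13.28571, -0.42857); divide by 13.28571 → v2 = (-0.10753, 1.00000, -0.03226)
Av2 = (6.12903, 2.05376, 7.43011); divide by 7.43011 → v3 = (0.82489, 0.27641, 1.00000)
Requested entry of v3: 191/691 = 0.2764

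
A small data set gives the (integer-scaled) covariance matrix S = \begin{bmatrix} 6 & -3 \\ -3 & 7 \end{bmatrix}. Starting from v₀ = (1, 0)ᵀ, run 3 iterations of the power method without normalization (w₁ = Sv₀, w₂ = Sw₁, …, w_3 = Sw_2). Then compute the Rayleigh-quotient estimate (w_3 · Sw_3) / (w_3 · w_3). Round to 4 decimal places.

λ ≈ 9.5222

w1 = Sv₀ = (6·1 + (-3)·0; (-3)·1 + 7·0) = (6, -3)
w2 = Sw1 = (6·6 + (-3)·(-3); (-3)·6 + 7·(-3)) = (45, -39)
w3 = Sw2 = (387, -408)
Sw3 = (3546, -4017)
w3·Sw3 = 387·3546 + (-408)·(-4017) = 3011238; w3·w3 = 387·387 + (-408)·(-408) = 316233
λ ≈ 3011238/316233 = 9.5222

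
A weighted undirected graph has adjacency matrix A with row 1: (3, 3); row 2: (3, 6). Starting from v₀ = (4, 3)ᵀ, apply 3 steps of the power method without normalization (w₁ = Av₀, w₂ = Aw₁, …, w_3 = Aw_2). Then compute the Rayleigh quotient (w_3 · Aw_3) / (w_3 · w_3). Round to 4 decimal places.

λ ≈ 7.8541

w1 = Av₀ = (21, 30)
w2 = Aw1 = (153, 243)
w3 = Aw2 = (1188, 1917)
Aw3 = (9315, 15066)
w3·Aw3 = 1188·9315 + 1917·15066 = 39947742; w3·w3 = 1188·1188 + 1917·1917 = 5086233
λ ≈ 39947742/5086233 = 7.8541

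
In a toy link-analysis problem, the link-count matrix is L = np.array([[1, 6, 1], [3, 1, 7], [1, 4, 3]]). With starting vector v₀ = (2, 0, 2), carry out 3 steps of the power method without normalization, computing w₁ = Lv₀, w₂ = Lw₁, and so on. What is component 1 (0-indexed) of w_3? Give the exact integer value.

w1 = Lv₀ = (1·2 + 6·0 + 1·2; 3·2 + 1·0 + 7·2; 1·2 + 4·0 + 3·2) = (4, 20, 8)
w2 = Lw1 = (1·4 + 6·20 + 1·8; 3·4 + 1·20 + 7·8; 1·4 + 4·20 + 3·8) = (132, 88, 108)
w3 = Lw2 = (768, 1240, 808)
The requested component of w3 is 1240.

1240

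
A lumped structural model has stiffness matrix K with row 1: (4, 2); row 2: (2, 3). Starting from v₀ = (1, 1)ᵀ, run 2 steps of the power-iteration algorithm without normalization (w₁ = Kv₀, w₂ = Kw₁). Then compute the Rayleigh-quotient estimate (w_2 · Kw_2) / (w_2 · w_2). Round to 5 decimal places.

w1 = Kv₀ = (6, 5)
w2 = Kw1 = (34, 27)
Kw2 = (190, 149)
w2·Kw2 = 34·190 + 27·149 = 10483; w2·w2 = 34·34 + 27·27 = 1885
λ ≈ 10483/1885 = 5.56127

5.56127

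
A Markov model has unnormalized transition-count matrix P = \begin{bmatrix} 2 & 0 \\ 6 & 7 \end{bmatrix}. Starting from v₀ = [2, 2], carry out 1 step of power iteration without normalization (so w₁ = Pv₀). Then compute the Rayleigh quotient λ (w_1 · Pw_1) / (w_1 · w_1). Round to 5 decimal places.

7.78613

w1 = Pv₀ = (4, 26)
Pw1 = (8, 206)
w1·Pw1 = 4·8 + 26·206 = 5388; w1·w1 = 4·4 + 26·26 = 692
λ ≈ 5388/692 = 7.78613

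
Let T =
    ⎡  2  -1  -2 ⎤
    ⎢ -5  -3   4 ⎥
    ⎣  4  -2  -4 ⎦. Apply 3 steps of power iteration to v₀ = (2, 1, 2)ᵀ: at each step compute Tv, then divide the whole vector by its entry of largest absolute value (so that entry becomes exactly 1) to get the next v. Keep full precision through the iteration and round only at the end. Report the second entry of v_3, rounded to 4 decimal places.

0.2885

Tv0 = (-1.00000, -5.00000, -2.00000); divide by -5.00000 → v1 = (0.20000, 1.00000, 0.40000)
Tv1 = (-1.40000, -2.40000, -2.80000); divide by -2.80000 → v2 = (0.50000, 0.85714, 1.00000)
Tv2 = (-1.85714, -1.07143, -3.71429); divide by -3.71429 → v3 = (0.50000, 0.28846, 1.00000)
Requested entry of v3: -15/-52 = 0.2885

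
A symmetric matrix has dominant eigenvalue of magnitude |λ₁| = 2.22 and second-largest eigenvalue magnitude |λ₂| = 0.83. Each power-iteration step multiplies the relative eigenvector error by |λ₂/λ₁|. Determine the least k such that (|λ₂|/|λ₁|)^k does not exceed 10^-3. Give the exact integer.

8

|λ₂/λ₁| = 0.83/2.22 = 0.37387
Need k ≥ ln(10^-3) / ln(0.37387) = -6.9078 / -0.9838 ≈ 7.021
Smallest integer k satisfying the bound: 8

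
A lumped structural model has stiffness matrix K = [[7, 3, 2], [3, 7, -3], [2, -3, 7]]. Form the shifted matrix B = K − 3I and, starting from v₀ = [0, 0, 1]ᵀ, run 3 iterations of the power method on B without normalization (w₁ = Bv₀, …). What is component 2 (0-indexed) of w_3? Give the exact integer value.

184

B = K − 3I has rows (4, 3, 2); (3, 4, -3); (2, -3, 4)
w1 = Bv₀ = (2, -3, 4)
w2 = Bw1 = (7, -18, 29)
w3 = Bw2 = (32, -138, 184)
Requested component of w3: 184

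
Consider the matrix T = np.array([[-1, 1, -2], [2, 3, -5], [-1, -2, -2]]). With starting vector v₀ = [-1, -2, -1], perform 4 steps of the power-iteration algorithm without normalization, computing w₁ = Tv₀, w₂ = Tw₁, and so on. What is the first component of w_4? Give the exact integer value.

-351

w1 = Tv₀ = ((-1)·(-1) + 1·(-2) + (-2)·(-1); 2·(-1) + 3·(-2) + (-5)·(-1); (-1)·(-1) + (-2)·(-2) + (-2)·(-1)) = (1, -3, 7)
w2 = Tw1 = ((-1)·1 + 1·(-3) + (-2)·7; 2·1 + 3·(-3) + (-5)·7; (-1)·1 + (-2)·(-3) + (-2)·7) = (-18, -42, -9)
w3 = Tw2 = (-6, -117, 120)
w4 = Tw3 = (-351, -963, 0)
The requested component of w4 is -351.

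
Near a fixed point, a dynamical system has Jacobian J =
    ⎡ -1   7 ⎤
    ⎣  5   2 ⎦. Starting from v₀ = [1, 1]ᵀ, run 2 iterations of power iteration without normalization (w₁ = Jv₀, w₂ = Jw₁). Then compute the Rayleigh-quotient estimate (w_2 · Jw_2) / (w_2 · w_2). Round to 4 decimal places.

λ ≈ 6.5329

w1 = Jv₀ = ((-1)·1 + 7·1; 5·1 + 2·1) = (6, 7)
w2 = Jw1 = ((-1)·6 + 7·7; 5·6 + 2·7) = (43, 44)
Jw2 = (265, 303)
w2·Jw2 = 43·265 + 44·303 = 24727; w2·w2 = 43·43 + 44·44 = 3785
λ ≈ 24727/3785 = 6.5329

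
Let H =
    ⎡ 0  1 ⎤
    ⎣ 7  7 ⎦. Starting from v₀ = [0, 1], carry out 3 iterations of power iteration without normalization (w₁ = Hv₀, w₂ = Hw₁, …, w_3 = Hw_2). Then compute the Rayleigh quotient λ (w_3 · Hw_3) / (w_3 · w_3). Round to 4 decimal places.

λ ≈ 7.8887

w1 = Hv₀ = (1, 7)
w2 = Hw1 = (7, 56)
w3 = Hw2 = (56, 441)
Hw3 = (441, 3479)
w3·Hw3 = 56·441 + 441·3479 = 1558935; w3·w3 = 56·56 + 441·441 = 197617
λ ≈ 1558935/197617 = 7.8887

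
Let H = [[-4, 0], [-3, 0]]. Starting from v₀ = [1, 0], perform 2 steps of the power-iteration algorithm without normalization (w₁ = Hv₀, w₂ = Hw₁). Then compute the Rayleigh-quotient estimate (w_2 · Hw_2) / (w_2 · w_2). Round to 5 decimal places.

w1 = Hv₀ = ((-4)·1 + 0·0; (-3)·1 + 0·0) = (-4, -3)
w2 = Hw1 = ((-4)·(-4) + 0·(-3); (-3)·(-4) + 0·(-3)) = (16, 12)
Hw2 = (-64, -48)
w2·Hw2 = 16·(-64) + 12·(-48) = -1600; w2·w2 = 16·16 + 12·12 = 400
λ ≈ -1600/400 = -4.00000

λ ≈ -4.00000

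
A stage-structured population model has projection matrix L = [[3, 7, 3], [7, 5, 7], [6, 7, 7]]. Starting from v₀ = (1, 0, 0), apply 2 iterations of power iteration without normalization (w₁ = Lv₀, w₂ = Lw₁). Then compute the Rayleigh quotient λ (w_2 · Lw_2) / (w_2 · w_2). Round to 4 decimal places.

w1 = Lv₀ = (3·1 + 7·0 + 3·0; 7·1 + 5·0 + 7·0; 6·1 + 7·0 + 7·0) = (3, 7, 6)
w2 = Lw1 = (3·3 + 7·7 + 3·6; 7·3 + 5·7 + 7·6; 6·3 + 7·7 + 7·6) = (76, 98, 109)
Lw2 = (1241, 1785, 1905)
w2·Lw2 = 76·1241 + 98·1785 + 109·1905 = 476891; w2·w2 = 76·76 + 98·98 + 109·109 = 27261
λ ≈ 476891/27261 = 17.4935

17.4935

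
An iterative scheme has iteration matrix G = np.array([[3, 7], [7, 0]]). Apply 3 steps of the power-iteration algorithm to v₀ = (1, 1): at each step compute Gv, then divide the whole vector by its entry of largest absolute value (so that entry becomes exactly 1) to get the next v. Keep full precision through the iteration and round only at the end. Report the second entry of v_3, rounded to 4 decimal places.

Gv0 = (10.00000, 7.00000); divide by 10.00000 → v1 = (1.00000, 0.70000)
Gv1 = (7.90000, 7.00000); divide by 7.90000 → v2 = (1.00000, 0.88608)
Gv2 = (9.20253, 7.00000); divide by 9.20253 → v3 = (1.00000, 0.76066)
Requested entry of v3: 553/727 = 0.7607

0.7607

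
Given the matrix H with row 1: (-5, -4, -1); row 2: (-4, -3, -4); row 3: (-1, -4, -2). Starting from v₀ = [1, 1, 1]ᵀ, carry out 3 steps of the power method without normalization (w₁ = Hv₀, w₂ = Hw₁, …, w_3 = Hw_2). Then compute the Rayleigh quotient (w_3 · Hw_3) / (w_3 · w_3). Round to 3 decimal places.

w1 = Hv₀ = ((-5)·1 + (-4)·1 + (-1)·1; (-4)·1 + (-3)·1 + (-4)·1; (-1)·1 + (-4)·1 + (-2)·1) = (-10, -11, -7)
w2 = Hw1 = ((-5)·(-10) + (-4)·(-11) + (-1)·(-7); (-4)·(-10) + (-3)·(-11) + (-4)·(-7); (-1)·(-10) + (-4)·(-11) + (-2)·(-7)) = (101, 101, 68)
w3 = Hw2 = (-977, -979, -641)
Hw3 = (9442, 9409, 6175)
w3·Hw3 = (-977)·9442 + (-979)·9409 + (-641)·6175 = -22394420; w3·w3 = (-977)·(-977) + (-979)·(-979) + (-641)·(-641) = 2323851
λ ≈ -22394420/2323851 = -9.637

-9.637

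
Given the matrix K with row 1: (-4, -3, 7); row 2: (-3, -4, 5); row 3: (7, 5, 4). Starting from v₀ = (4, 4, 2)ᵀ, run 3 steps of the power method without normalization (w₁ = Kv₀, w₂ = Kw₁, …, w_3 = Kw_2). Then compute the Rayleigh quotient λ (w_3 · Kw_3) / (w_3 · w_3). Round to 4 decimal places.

w1 = Kv₀ = ((-4)·4 + (-3)·4 + 7·2; (-3)·4 + (-4)·4 + 5·2; 7·4 + 5·4 + 4·2) = (-14, -18, 56)
w2 = Kw1 = ((-4)·(-14) + (-3)·(-18) + 7·56; (-3)·(-14) + (-4)·(-18) + 5·56; 7·(-14) + 5·(-18) + 4·56) = (502, 394, 36)
w3 = Kw2 = (-2938, -2902, 5628)
Kw3 = (59854, 48562, -12564)
w3·Kw3 = (-2938)·59854 + (-2902)·48562 + 5628·(-12564) = -387488168; w3·w3 = (-2938)·(-2938) + (-2902)·(-2902) + 5628·5628 = 48727832
λ ≈ -387488168/48727832 = -7.9521

λ ≈ -7.9521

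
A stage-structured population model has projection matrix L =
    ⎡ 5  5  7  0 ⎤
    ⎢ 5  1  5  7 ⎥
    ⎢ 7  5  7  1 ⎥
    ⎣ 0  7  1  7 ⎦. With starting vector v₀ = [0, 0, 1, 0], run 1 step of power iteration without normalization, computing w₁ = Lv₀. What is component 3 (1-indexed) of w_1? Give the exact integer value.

w1 = Lv₀ = (5·0 + 5·0 + 7·1 + 0·0; 5·0 + 1·0 + 5·1 + 7·0; 7·0 + 5·0 + 7·1 + 1·0; 0·0 + 7·0 + 1·1 + 7·0) = (7, 5, 7, 1)
The requested component of w1 is 7.

7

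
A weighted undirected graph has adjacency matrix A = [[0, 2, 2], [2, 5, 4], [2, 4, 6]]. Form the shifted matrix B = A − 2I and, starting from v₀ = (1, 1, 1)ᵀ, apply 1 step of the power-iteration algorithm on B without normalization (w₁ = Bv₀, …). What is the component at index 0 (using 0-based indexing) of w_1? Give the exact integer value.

B = A − 2I has rows (-2, 2, 2); (2, 3, 4); (2, 4, 4)
w1 = Bv₀ = ((-2)·1 + 2·1 + 2·1; 2·1 + 3·1 + 4·1; 2·1 + 4·1 + 4·1) = (2, 9, 10)
Requested component of w1: 2

2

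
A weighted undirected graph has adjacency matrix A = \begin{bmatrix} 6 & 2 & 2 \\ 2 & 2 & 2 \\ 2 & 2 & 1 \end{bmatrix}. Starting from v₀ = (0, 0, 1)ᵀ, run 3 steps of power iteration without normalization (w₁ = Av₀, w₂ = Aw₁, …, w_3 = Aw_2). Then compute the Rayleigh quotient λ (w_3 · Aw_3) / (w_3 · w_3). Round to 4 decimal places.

w1 = Av₀ = (6·0 + 2·0 + 2·1; 2·0 + 2·0 + 2·1; 2·0 + 2·0 + 1·1) = (2, 2, 1)
w2 = Aw1 = (6·2 + 2·2 + 2·1; 2·2 + 2·2 + 2·1; 2·2 + 2·2 + 1·1) = (18, 10, 9)
w3 = Aw2 = (146, 74, 65)
Aw3 = (1154, 570, 505)
w3·Aw3 = 146·1154 + 74·570 + 65·505 = 243489; w3·w3 = 146·146 + 74·74 + 65·65 = 31017
λ ≈ 243489/31017 = 7.8502

7.8502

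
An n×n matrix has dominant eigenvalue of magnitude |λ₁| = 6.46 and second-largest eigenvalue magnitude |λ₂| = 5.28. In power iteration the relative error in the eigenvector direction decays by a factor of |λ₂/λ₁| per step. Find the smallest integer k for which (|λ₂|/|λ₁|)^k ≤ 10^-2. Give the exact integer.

23

|λ₂/λ₁| = 5.28/6.46 = 0.81734
Need k ≥ ln(10^-2) / ln(0.81734) = -4.6052 / -0.2017 ≈ 22.831
Smallest integer k satisfying the bound: 23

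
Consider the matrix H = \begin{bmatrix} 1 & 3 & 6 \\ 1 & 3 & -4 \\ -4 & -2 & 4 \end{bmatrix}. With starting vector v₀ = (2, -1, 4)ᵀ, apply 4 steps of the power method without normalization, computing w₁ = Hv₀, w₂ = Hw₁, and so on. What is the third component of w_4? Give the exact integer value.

w1 = Hv₀ = (1·2 + 3·(-1) + 6·4; 1·2 + 3·(-1) + (-4)·4; (-4)·2 + (-2)·(-1) + 4·4) = (23, -17, 10)
w2 = Hw1 = (1·23 + 3·(-17) + 6·10; 1·23 + 3·(-17) + (-4)·10; (-4)·23 + (-2)·(-17) + 4·10) = (32, -68, -18)
w3 = Hw2 = (-280, -100, -64)
w4 = Hw3 = (-964, -324, 1064)
The requested component of w4 is 1064.

1064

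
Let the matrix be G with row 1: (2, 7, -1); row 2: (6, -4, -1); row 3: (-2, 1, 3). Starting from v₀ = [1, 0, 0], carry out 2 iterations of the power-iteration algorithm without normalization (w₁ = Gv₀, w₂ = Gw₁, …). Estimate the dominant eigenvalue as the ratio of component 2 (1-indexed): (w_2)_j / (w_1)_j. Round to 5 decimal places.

-1.66667

w1 = Gv₀ = (2·1 + 7·0 + (-1)·0; 6·1 + (-4)·0 + (-1)·0; (-2)·1 + 1·0 + 3·0) = (2, 6, -2)
w2 = Gw1 = (2·2 + 7·6 + (-1)·(-2); 6·2 + (-4)·6 + (-1)·(-2); (-2)·2 + 1·6 + 3·(-2)) = (48, -10, -4)
Ratio at component: -10 / 6 = -1.66667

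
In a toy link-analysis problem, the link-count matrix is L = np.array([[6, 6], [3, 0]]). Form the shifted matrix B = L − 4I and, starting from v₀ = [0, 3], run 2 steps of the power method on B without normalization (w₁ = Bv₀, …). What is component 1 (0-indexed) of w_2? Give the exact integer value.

B = L − 4I has rows (2, 6); (3, -4)
w1 = Bv₀ = (2·0 + 6·3; 3·0 + (-4)·3) = (18, -12)
w2 = Bw1 = (2·18 + 6·(-12); 3·18 + (-4)·(-12)) = (-36, 102)
Requested component of w2: 102

102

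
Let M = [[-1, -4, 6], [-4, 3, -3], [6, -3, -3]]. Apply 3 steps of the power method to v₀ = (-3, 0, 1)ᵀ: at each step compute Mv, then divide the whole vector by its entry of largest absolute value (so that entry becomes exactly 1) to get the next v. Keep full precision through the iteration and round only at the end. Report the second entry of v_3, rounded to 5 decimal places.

Mv0 = (9.000000, 9.000000, -21.000000); divide by -21.000000 → v1 = (-0.428571, -0.428571, 1.000000)
Mv1 = (8.142857, -2.571429, -4.285714); divide by 8.142857 → v2 = (1.000000, -0.315789, -0.526316)
Mv2 = (-2.894737, -3.368421, 8.526316); divide by 8.526316 → v3 = (-0.339506, -0.395062, 1.000000)
Requested entry of v3: 576/-1458 = -0.39506

-0.39506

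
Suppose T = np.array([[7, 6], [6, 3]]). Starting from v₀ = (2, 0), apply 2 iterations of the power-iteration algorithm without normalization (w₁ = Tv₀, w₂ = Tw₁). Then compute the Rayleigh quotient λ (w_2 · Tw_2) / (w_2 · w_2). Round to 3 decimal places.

w1 = Tv₀ = (7·2 + 6·0; 6·2 + 3·0) = (14, 12)
w2 = Tw1 = (7·14 + 6·12; 6·14 + 3·12) = (170, 120)
Tw2 = (1910, 1380)
w2·Tw2 = 170·1910 + 120·1380 = 490300; w2·w2 = 170·170 + 120·120 = 43300
λ ≈ 490300/43300 = 11.323

λ ≈ 11.323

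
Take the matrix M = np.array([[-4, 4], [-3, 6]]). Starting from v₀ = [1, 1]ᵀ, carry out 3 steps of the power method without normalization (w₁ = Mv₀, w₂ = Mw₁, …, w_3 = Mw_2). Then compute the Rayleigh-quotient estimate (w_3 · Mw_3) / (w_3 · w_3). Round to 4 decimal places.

w1 = Mv₀ = (0, 3)
w2 = Mw1 = (12, 18)
w3 = Mw2 = (24, 72)
Mw3 = (192, 360)
w3·Mw3 = 24·192 + 72·360 = 30528; w3·w3 = 24·24 + 72·72 = 5760
λ ≈ 30528/5760 = 5.3000

5.3000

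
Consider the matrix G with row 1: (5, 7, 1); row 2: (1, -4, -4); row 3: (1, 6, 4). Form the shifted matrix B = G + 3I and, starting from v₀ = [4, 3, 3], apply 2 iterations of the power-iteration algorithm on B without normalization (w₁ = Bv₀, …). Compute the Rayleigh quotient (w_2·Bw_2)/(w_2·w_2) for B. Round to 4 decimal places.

B = G + 3I has rows (8, 7, 1); (1, -1, -4); (1, 6, 7)
w1 = Bv₀ = (8·4 + 7·3 + 1·3; 1·4 + (-1)·3 + (-4)·3; 1·4 + 6·3 + 7·3) = (56, -11, 43)
w2 = Bw1 = (8·56 + 7·(-11) + 1·43; 1·56 + (-1)·(-11) + (-4)·43; 1·56 + 6·(-11) + 7·43) = (414, -105, 291)
Bw2 = (2868, -645, 1821)
w2·Bw2 = 1784988; w2·w2 = 267102; μ ≈ 1784988/267102 = 6.6828

6.6828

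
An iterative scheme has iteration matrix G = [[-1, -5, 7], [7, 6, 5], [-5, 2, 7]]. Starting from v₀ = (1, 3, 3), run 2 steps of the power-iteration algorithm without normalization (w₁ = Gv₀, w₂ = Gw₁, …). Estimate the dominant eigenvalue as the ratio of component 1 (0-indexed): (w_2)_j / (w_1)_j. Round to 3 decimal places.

λ ≈ 9.625

w1 = Gv₀ = ((-1)·1 + (-5)·3 + 7·3; 7·1 + 6·3 + 5·3; (-5)·1 + 2·3 + 7·3) = (5, 40, 22)
w2 = Gw1 = ((-1)·5 + (-5)·40 + 7·22; 7·5 + 6·40 + 5·22; (-5)·5 + 2·40 + 7·22) = (-51, 385, 209)
Ratio at component: 385 / 40 = 9.625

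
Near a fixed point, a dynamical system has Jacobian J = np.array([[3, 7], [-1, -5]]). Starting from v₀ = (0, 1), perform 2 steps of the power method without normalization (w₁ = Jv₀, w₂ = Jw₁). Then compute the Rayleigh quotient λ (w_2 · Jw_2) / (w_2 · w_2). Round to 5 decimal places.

λ ≈ -4.89231

w1 = Jv₀ = (3·0 + 7·1; (-1)·0 + (-5)·1) = (7, -5)
w2 = Jw1 = (3·7 + 7·(-5); (-1)·7 + (-5)·(-5)) = (-14, 18)
Jw2 = (84, -76)
w2·Jw2 = (-14)·84 + 18·(-76) = -2544; w2·w2 = (-14)·(-14) + 18·18 = 520
λ ≈ -2544/520 = -4.89231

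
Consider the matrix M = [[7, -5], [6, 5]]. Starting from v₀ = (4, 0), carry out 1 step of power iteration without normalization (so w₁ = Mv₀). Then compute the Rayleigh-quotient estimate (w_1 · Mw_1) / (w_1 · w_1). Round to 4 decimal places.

6.6471

w1 = Mv₀ = (7·4 + (-5)·0; 6·4 + 5·0) = (28, 24)
Mw1 = (76, 288)
w1·Mw1 = 28·76 + 24·288 = 9040; w1·w1 = 28·28 + 24·24 = 1360
λ ≈ 9040/1360 = 6.6471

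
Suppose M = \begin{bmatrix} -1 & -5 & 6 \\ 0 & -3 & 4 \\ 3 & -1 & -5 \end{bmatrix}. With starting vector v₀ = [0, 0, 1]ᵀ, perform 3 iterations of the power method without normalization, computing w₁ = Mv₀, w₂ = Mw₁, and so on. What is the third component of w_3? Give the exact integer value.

-331

w1 = Mv₀ = (6, 4, -5)
w2 = Mw1 = (-56, -32, 39)
w3 = Mw2 = (450, 252, -331)
The requested component of w3 is -331.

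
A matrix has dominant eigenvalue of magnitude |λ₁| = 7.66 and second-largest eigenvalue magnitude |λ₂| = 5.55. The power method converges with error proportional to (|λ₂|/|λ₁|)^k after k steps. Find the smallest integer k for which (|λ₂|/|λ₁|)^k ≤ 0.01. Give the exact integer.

|λ₂/λ₁| = 5.55/7.66 = 0.72454
Need k ≥ ln(0.01) / ln(0.72454) = -4.6052 / -0.3222 ≈ 14.292
Smallest integer k satisfying the bound: 15

15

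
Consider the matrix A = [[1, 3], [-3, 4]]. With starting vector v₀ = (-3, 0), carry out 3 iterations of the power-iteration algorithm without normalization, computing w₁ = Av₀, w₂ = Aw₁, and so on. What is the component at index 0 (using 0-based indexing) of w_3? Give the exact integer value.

159

w1 = Av₀ = (1·(-3) + 3·0; (-3)·(-3) + 4·0) = (-3, 9)
w2 = Aw1 = (1·(-3) + 3·9; (-3)·(-3) + 4·9) = (24, 45)
w3 = Aw2 = (159, 108)
The requested component of w3 is 159.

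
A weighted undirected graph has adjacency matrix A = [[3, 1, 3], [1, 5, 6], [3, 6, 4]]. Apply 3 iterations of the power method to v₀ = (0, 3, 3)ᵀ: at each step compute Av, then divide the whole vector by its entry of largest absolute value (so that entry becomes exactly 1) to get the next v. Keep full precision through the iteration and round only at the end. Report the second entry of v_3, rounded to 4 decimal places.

1.0000

Av0 = (12.00000, 33.00000, 30.00000); divide by 33.00000 → v1 = (0.36364, 1.00000, 0.90909)
Av1 = (4.81818, 10.81818, 10.72727); divide by 10.81818 → v2 = (0.44538, 1.00000, 0.99160)
Av2 = (5.31092, 11.39496, 11.30252); divide by 11.39496 → v3 = (0.46608, 1.00000, 0.99189)
Requested entry of v3: 4068/4068 = 1.0000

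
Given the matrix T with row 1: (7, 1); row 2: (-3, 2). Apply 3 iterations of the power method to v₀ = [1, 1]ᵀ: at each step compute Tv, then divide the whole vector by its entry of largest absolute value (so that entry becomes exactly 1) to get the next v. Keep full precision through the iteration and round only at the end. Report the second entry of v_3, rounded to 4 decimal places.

-0.6045

Tv0 = (8.00000, -1.00000); divide by 8.00000 → v1 = (1.00000, -0.12500)
Tv1 = (6.87500, -3.25000); divide by 6.87500 → v2 = (1.00000, -0.47273)
Tv2 = (6.52727, -3.94545); divide by 6.52727 → v3 = (1.00000, -0.60446)
Requested entry of v3: -217/359 = -0.6045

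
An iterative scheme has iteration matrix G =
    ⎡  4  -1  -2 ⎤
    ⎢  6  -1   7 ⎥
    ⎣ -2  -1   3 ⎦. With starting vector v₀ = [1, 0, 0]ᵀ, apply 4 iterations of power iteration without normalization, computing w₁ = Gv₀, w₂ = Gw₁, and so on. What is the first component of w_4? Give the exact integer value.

w1 = Gv₀ = (4·1 + (-1)·0 + (-2)·0; 6·1 + (-1)·0 + 7·0; (-2)·1 + (-1)·0 + 3·0) = (4, 6, -2)
w2 = Gw1 = (4·4 + (-1)·6 + (-2)·(-2); 6·4 + (-1)·6 + 7·(-2); (-2)·4 + (-1)·6 + 3·(-2)) = (14, 4, -20)
w3 = Gw2 = (92, -60, -92)
w4 = Gw3 = (612, -32, -400)
The requested component of w4 is 612.

612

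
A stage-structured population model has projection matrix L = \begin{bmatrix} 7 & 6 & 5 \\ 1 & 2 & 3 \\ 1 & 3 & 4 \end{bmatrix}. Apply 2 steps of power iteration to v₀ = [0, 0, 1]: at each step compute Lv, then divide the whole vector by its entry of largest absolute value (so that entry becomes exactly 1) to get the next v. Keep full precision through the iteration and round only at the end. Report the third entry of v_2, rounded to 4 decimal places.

Lv0 = (5.00000, 3.00000, 4.00000); divide by 5.00000 → v1 = (1.00000, 0.60000, 0.80000)
Lv1 = (14.60000, 4.60000, 6.00000); divide by 14.60000 → v2 = (1.00000, 0.31507, 0.41096)
Requested entry of v2: 30/73 = 0.4110

0.4110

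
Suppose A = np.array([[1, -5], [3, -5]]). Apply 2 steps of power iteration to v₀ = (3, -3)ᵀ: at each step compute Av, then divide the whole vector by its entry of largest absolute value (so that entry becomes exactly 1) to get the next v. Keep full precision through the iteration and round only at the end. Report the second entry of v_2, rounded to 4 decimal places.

0.6471

Av0 = (18.00000, 24.00000); divide by 24.00000 → v1 = (0.75000, 1.00000)
Av1 = (-4.25000, -2.75000); divide by -4.25000 → v2 = (1.00000, 0.64706)
Requested entry of v2: -66/-102 = 0.6471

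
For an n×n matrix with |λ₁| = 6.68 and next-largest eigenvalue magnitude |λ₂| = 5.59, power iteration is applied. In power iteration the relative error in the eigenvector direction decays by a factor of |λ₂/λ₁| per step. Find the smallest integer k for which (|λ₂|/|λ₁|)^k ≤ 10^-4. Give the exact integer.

|λ₂/λ₁| = 5.59/6.68 = 0.83683
Need k ≥ ln(10^-4) / ln(0.83683) = -9.2103 / -0.1781 ≈ 51.703
Smallest integer k satisfying the bound: 52

52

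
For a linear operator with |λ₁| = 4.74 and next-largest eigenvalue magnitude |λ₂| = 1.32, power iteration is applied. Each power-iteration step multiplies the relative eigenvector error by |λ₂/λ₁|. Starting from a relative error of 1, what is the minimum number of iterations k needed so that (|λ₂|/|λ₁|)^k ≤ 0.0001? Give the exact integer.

|λ₂/λ₁| = 1.32/4.74 = 0.27848
Need k ≥ ln(0.0001) / ln(0.27848) = -9.2103 / -1.2784 ≈ 7.205
Smallest integer k satisfying the bound: 8

8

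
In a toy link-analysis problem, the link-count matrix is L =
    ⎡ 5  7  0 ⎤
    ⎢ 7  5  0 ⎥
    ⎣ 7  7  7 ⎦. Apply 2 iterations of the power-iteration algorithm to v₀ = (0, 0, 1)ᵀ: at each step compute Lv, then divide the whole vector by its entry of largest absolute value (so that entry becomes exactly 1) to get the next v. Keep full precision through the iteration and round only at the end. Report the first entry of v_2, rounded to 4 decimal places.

0.0000

Lv0 = (0.00000, 0.00000, 7.00000); divide by 7.00000 → v1 = (0.00000, 0.00000, 1.00000)
Lv1 = (0.00000, 0.00000, 7.00000); divide by 7.00000 → v2 = (0.00000, 0.00000, 1.00000)
Requested entry of v2: 0/49 = 0.0000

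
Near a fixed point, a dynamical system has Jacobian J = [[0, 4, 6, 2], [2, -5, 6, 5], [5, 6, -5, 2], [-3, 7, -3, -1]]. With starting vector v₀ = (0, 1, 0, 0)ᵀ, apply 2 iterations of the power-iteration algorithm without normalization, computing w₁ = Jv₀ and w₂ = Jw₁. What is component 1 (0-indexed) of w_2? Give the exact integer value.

104

w1 = Jv₀ = (0·0 + 4·1 + 6·0 + 2·0; 2·0 + (-5)·1 + 6·0 + 5·0; 5·0 + 6·1 + (-5)·0 + 2·0; (-3)·0 + 7·1 + (-3)·0 + (-1)·0) = (4, -5, 6, 7)
w2 = Jw1 = (0·4 + 4·(-5) + 6·6 + 2·7; 2·4 + (-5)·(-5) + 6·6 + 5·7; 5·4 + 6·(-5) + (-5)·6 + 2·7; (-3)·4 + 7·(-5) + (-3)·6 + (-1)·7) = (30, 104, -26, -72)
The requested component of w2 is 104.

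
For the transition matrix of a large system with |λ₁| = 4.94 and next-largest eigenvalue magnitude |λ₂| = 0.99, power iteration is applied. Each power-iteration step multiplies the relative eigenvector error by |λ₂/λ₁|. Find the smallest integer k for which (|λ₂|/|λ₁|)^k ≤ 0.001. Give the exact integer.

5

|λ₂/λ₁| = 0.99/4.94 = 0.20040
Need k ≥ ln(0.001) / ln(0.20040) = -6.9078 / -1.6074 ≈ 4.297
Smallest integer k satisfying the bound: 5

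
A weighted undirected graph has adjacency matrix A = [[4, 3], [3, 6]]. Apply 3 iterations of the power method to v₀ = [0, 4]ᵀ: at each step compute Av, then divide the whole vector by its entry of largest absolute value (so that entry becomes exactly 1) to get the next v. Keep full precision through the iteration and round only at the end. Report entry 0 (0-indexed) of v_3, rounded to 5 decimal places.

Av0 = (12.000000, 24.000000); divide by 24.000000 → v1 = (0.500000, 1.000000)
Av1 = (5.000000, 7.500000); divide by 7.500000 → v2 = (0.666667, 1.000000)
Av2 = (5.666667, 8.000000); divide by 8.000000 → v3 = (0.708333, 1.000000)
Requested entry of v3: 1020/1440 = 0.70833

0.70833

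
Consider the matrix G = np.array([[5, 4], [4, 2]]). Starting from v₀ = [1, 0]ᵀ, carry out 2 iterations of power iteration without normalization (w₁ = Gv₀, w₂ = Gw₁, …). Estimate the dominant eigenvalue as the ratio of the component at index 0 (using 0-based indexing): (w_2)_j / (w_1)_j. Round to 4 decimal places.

w1 = Gv₀ = (5·1 + 4·0; 4·1 + 2·0) = (5, 4)
w2 = Gw1 = (5·5 + 4·4; 4·5 + 2·4) = (41, 28)
Ratio at component: 41 / 5 = 8.2000

λ ≈ 8.2000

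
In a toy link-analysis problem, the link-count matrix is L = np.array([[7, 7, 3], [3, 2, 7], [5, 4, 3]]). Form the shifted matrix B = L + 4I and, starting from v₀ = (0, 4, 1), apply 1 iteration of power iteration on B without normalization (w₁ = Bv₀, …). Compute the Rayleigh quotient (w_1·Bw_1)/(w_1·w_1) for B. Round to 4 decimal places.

17.6242

B = L + 4I has rows (11, 7, 3); (3, 6, 7); (5, 4, 7)
w1 = Bv₀ = (11·0 + 7·4 + 3·1; 3·0 + 6·4 + 7·1; 5·0 + 4·4 + 7·1) = (31, 31, 23)
Bw1 = (627, 440, 440)
w1·Bw1 = 43197; w1·w1 = 2451; μ ≈ 43197/2451 = 17.6242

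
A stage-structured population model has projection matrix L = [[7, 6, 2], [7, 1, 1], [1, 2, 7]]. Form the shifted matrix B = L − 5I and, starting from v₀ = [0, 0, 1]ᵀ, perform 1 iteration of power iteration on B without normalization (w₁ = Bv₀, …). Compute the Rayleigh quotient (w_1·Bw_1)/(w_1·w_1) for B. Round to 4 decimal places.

B = L − 5I has rows (2, 6, 2); (7, -4, 1); (1, 2, 2)
w1 = Bv₀ = (2·0 + 6·0 + 2·1; 7·0 + (-4)·0 + 1·1; 1·0 + 2·0 + 2·1) = (2, 1, 2)
Bw1 = (14, 12, 8)
w1·Bw1 = 56; w1·w1 = 9; μ ≈ 56/9 = 6.2222

6.2222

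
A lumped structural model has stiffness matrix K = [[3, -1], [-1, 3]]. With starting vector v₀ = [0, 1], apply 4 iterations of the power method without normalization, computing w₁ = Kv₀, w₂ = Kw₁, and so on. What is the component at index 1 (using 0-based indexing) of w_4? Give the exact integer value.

136

w1 = Kv₀ = (-1, 3)
w2 = Kw1 = (-6, 10)
w3 = Kw2 = (-28, 36)
w4 = Kw3 = (-120, 136)
The requested component of w4 is 136.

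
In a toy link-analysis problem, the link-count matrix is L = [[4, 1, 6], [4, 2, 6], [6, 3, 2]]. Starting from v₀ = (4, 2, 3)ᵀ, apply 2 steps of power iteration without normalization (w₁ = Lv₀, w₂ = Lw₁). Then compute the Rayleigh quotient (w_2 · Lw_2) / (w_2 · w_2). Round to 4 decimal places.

λ ≈ 11.1782

w1 = Lv₀ = (4·4 + 1·2 + 6·3; 4·4 + 2·2 + 6·3; 6·4 + 3·2 + 2·3) = (36, 38, 36)
w2 = Lw1 = (4·36 + 1·38 + 6·36; 4·36 + 2·38 + 6·36; 6·36 + 3·38 + 2·36) = (398, 436, 402)
Lw2 = (4440, 4876, 4500)
w2·Lw2 = 398·4440 + 436·4876 + 402·4500 = 5702056; w2·w2 = 398·398 + 436·436 + 402·402 = 510104
λ ≈ 5702056/510104 = 11.1782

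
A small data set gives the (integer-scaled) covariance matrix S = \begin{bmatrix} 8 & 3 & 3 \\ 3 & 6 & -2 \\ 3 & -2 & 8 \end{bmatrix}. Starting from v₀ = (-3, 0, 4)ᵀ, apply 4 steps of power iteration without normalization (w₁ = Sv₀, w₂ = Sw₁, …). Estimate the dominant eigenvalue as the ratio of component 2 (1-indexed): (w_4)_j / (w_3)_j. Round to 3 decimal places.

λ ≈ 8.979

w1 = Sv₀ = (8·(-3) + 3·0 + 3·4; 3·(-3) + 6·0 + (-2)·4; 3·(-3) + (-2)·0 + 8·4) = (-12, -17, 23)
w2 = Sw1 = (8·(-12) + 3·(-17) + 3·23; 3·(-12) + 6·(-17) + (-2)·23; 3·(-12) + (-2)·(-17) + 8·23) = (-78, -184, 182)
w3 = Sw2 = (-630, -1702, 1590)
w4 = Sw3 = (-5376, -15282, 14234)
Ratio at component: -15282 / -1702 = 8.979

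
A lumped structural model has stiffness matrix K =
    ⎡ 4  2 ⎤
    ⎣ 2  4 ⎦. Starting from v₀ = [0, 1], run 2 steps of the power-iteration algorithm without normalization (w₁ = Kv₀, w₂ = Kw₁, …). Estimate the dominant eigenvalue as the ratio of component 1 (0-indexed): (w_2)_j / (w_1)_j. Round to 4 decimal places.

5.0000

w1 = Kv₀ = (4·0 + 2·1; 2·0 + 4·1) = (2, 4)
w2 = Kw1 = (4·2 + 2·4; 2·2 + 4·4) = (16, 20)
Ratio at component: 20 / 4 = 5.0000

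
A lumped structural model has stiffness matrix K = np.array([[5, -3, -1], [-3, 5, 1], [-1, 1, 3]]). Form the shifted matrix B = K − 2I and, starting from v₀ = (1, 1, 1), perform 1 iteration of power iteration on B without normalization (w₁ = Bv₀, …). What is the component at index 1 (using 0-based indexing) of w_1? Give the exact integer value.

1

B = K − 2I has rows (3, -3, -1); (-3, 3, 1); (-1, 1, 1)
w1 = Bv₀ = (3·1 + (-3)·1 + (-1)·1; (-3)·1 + 3·1 + 1·1; (-1)·1 + 1·1 + 1·1) = (-1, 1, 1)
Requested component of w1: 1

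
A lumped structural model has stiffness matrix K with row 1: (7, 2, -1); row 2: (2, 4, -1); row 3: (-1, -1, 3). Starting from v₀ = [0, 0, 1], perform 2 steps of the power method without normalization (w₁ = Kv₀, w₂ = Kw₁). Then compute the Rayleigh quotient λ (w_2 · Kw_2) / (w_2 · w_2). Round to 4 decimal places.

w1 = Kv₀ = (7·0 + 2·0 + (-1)·1; 2·0 + 4·0 + (-1)·1; (-1)·0 + (-1)·0 + 3·1) = (-1, -1, 3)
w2 = Kw1 = (7·(-1) + 2·(-1) + (-1)·3; 2·(-1) + 4·(-1) + (-1)·3; (-1)·(-1) + (-1)·(-1) + 3·3) = (-12, -9, 11)
Kw2 = (-113, -71, 54)
w2·Kw2 = (-12)·(-113) + (-9)·(-71) + 11·54 = 2589; w2·w2 = (-12)·(-12) + (-9)·(-9) + 11·11 = 346
λ ≈ 2589/346 = 7.4827

λ ≈ 7.4827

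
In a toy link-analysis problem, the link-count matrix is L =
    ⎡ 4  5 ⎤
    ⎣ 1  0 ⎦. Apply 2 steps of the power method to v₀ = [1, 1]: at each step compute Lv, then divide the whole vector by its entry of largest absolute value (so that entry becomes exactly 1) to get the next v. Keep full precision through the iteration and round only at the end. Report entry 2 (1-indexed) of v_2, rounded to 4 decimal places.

0.2195

Lv0 = (9.00000, 1.00000); divide by 9.00000 → v1 = (1.00000, 0.11111)
Lv1 = (4.55556, 1.00000); divide by 4.55556 → v2 = (1.00000, 0.21951)
Requested entry of v2: 9/41 = 0.2195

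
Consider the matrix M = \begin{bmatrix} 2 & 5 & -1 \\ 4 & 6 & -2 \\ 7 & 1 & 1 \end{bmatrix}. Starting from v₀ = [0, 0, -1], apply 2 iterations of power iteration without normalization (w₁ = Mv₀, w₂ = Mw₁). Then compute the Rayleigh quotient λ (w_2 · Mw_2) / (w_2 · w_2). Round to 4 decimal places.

8.8546

w1 = Mv₀ = (2·0 + 5·0 + (-1)·(-1); 4·0 + 6·0 + (-2)·(-1); 7·0 + 1·0 + 1·(-1)) = (1, 2, -1)
w2 = Mw1 = (2·1 + 5·2 + (-1)·(-1); 4·1 + 6·2 + (-2)·(-1); 7·1 + 1·2 + 1·(-1)) = (13, 18, 8)
Mw2 = (108, 144, 117)
w2·Mw2 = 13·108 + 18·144 + 8·117 = 4932; w2·w2 = 13·13 + 18·18 + 8·8 = 557
λ ≈ 4932/557 = 8.8546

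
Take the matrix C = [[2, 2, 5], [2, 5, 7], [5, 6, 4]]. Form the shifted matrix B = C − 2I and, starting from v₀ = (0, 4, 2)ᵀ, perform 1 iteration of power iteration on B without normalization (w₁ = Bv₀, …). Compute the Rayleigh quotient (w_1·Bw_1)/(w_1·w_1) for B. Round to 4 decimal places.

B = C − 2I has rows (0, 2, 5); (2, 3, 7); (5, 6, 2)
w1 = Bv₀ = (0·0 + 2·4 + 5·2; 2·0 + 3·4 + 7·2; 5·0 + 6·4 + 2·2) = (18, 26, 28)
Bw1 = (192, 310, 302)
w1·Bw1 = 19972; w1·w1 = 1784; μ ≈ 19972/1784 = 11.1951

11.1951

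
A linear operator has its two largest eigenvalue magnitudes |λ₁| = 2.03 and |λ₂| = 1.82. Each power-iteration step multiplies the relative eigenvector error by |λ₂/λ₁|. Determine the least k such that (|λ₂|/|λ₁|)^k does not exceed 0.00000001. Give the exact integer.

169

|λ₂/λ₁| = 1.82/2.03 = 0.89655
Need k ≥ ln(0.00000001) / ln(0.89655) = -18.4207 / -0.1092 ≈ 168.689
Smallest integer k satisfying the bound: 169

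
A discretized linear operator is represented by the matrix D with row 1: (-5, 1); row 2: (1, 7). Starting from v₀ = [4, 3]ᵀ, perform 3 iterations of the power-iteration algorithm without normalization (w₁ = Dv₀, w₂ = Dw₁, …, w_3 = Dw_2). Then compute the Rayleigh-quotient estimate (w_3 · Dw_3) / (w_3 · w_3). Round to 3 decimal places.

5.286

w1 = Dv₀ = (-17, 25)
w2 = Dw1 = (110, 158)
w3 = Dw2 = (-392, 1216)
Dw3 = (3176, 8120)
w3·Dw3 = (-392)·3176 + 1216·8120 = 8628928; w3·w3 = (-392)·(-392) + 1216·1216 = 1632320
λ ≈ 8628928/1632320 = 5.286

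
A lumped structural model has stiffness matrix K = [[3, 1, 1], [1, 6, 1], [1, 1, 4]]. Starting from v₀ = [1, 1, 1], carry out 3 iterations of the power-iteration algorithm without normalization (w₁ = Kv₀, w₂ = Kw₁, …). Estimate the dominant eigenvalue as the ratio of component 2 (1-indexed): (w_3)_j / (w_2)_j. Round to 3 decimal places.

λ ≈ 7.119

w1 = Kv₀ = (3·1 + 1·1 + 1·1; 1·1 + 6·1 + 1·1; 1·1 + 1·1 + 4·1) = (5, 8, 6)
w2 = Kw1 = (3·5 + 1·8 + 1·6; 1·5 + 6·8 + 1·6; 1·5 + 1·8 + 4·6) = (29, 59, 37)
w3 = Kw2 = (183, 420, 236)
Ratio at component: 420 / 59 = 7.119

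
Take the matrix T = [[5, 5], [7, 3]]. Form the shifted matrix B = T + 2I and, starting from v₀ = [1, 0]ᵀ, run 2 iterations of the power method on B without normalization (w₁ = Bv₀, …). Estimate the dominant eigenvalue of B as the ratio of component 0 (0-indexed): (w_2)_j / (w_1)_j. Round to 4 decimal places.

B = T + 2I has rows (7, 5); (7, 5)
w1 = Bv₀ = (7, 7)
w2 = Bw1 = (84, 84)
Ratio: 84/7 = 12.0000

μ ≈ 12.0000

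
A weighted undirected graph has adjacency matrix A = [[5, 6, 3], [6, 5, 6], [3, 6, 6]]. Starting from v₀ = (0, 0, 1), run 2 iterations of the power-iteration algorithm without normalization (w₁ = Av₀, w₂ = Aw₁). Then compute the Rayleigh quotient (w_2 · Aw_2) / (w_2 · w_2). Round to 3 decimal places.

15.409

w1 = Av₀ = (5·0 + 6·0 + 3·1; 6·0 + 5·0 + 6·1; 3·0 + 6·0 + 6·1) = (3, 6, 6)
w2 = Aw1 = (5·3 + 6·6 + 3·6; 6·3 + 5·6 + 6·6; 3·3 + 6·6 + 6·6) = (69, 84, 81)
Aw2 = (1092, 1320, 1197)
w2·Aw2 = 69·1092 + 84·1320 + 81·1197 = 283185; w2·w2 = 69·69 + 84·84 + 81·81 = 18378
λ ≈ 283185/18378 = 15.409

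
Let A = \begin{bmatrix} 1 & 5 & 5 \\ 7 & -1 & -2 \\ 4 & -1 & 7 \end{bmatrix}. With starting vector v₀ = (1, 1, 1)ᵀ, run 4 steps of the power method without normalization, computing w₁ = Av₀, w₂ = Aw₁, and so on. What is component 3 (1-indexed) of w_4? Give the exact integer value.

w1 = Av₀ = (1·1 + 5·1 + 5·1; 7·1 + (-1)·1 + (-2)·1; 4·1 + (-1)·1 + 7·1) = (11, 4, 10)
w2 = Aw1 = (1·11 + 5·4 + 5·10; 7·11 + (-1)·4 + (-2)·10; 4·11 + (-1)·4 + 7·10) = (81, 53, 110)
w3 = Aw2 = (896, 294, 1041)
w4 = Aw3 = (7571, 3896, 10577)
The requested component of w4 is 10577.

10577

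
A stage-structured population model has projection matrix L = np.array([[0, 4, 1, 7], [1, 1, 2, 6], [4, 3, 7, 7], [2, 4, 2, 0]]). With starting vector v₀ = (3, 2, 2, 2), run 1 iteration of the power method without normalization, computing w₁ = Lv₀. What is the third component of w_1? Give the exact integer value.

w1 = Lv₀ = (24, 21, 46, 18)
The requested component of w1 is 46.

46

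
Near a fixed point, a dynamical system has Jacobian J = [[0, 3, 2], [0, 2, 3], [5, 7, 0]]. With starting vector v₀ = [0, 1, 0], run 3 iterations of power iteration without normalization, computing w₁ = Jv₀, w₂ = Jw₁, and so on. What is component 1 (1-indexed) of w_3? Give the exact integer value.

w1 = Jv₀ = (3, 2, 7)
w2 = Jw1 = (20, 25, 29)
w3 = Jw2 = (133, 137, 275)
The requested component of w3 is 133.

133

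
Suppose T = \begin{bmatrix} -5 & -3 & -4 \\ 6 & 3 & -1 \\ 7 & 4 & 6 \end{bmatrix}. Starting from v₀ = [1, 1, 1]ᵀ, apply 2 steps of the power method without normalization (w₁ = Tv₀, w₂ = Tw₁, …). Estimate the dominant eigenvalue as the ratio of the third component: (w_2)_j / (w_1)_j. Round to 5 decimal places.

w1 = Tv₀ = ((-5)·1 + (-3)·1 + (-4)·1; 6·1 + 3·1 + (-1)·1; 7·1 + 4·1 + 6·1) = (-12, 8, 17)
w2 = Tw1 = ((-5)·(-12) + (-3)·8 + (-4)·17; 6·(-12) + 3·8 + (-1)·17; 7·(-12) + 4·8 + 6·17) = (-32, -65, 50)
Ratio at component: 50 / 17 = 2.94118

λ ≈ 2.94118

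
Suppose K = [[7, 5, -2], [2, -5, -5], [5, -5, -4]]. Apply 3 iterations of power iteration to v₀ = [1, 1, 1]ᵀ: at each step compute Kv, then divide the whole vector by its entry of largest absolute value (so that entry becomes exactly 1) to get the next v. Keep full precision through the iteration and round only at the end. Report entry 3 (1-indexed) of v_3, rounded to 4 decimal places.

Kv0 = (10.00000, -8.00000, -4.00000); divide by 10.00000 → v1 = (1.00000, -0.80000, -0.40000)
Kv1 = (3.80000, 8.00000, 10.60000); divide by 10.60000 → v2 = (0.35849, 0.75472, 1.00000)
Kv2 = (4.28302, -8.05660, -5.98113); divide by -8.05660 → v3 = (-0.53162, 1.00000, 0.74239)
Requested entry of v3: -634/-854 = 0.7424

0.7424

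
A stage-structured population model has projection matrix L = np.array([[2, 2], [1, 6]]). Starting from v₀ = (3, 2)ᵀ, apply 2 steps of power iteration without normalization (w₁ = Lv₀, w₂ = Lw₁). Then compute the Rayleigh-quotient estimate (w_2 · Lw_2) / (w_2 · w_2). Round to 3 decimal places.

6.400

w1 = Lv₀ = (10, 15)
w2 = Lw1 = (50, 100)
Lw2 = (300, 650)
w2·Lw2 = 50·300 + 100·650 = 80000; w2·w2 = 50·50 + 100·100 = 12500
λ ≈ 80000/12500 = 6.400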